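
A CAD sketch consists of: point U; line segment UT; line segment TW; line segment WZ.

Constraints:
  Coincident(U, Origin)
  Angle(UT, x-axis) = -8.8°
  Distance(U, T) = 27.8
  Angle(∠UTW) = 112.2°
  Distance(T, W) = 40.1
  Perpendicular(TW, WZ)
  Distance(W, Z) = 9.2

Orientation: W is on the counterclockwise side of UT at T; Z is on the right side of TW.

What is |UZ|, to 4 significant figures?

61.49

U is at the origin; UT runs at -8.8° with length 27.8, so T = 27.8·(cos -8.8°, sin -8.8°) = (27.47, -4.253). ∠UTW = 112.2°, so TW runs at -8.8° + (180° − 112.2°) = 59.00° from the x-axis; with |TW| = 40.1, W = T + 40.1·(cos 59.00°, sin 59.00°) = (48.13, 30.12). TW ⟂ WZ; with |WZ| = 9.2 on the right of TW, Z = W + 9.2·(0.8572, -0.5150) = (56.01, 25.38). Then |UZ| = |Z − U| = 61.49.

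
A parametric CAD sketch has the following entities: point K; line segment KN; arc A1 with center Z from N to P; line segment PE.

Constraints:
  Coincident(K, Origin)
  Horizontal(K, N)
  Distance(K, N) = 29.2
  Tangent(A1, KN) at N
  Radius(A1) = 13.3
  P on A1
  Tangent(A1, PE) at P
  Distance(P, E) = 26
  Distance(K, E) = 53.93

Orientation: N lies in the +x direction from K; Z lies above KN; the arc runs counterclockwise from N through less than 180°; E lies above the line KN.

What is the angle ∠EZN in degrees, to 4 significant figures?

171.3°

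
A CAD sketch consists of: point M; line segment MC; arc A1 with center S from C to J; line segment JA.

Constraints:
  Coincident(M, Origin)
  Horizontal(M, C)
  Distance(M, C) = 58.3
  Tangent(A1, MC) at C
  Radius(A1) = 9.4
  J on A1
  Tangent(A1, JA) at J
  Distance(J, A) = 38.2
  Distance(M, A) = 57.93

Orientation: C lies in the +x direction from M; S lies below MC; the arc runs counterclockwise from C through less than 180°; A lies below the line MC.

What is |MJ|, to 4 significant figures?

49.74

M is at the origin; M and C share the same y with |MC| = 58.3 and C on the +x side, so C = (58.30, 0.000). The tangent condition forces SC to be normal to MC, so S = C + (0, -9.4) = (58.30, -9.400). Since SJ ⟂ JA (tangency), |SA| = √(9.4² + 38.2²) = 39.34 regardless of where J sits on A1. So A lies on both circle(M, 57.93) and circle(S, 39.34); the below-MC intersection is A = (38.43, -43.35). J is the foot of the tangent from A: J = (49.29, -6.727).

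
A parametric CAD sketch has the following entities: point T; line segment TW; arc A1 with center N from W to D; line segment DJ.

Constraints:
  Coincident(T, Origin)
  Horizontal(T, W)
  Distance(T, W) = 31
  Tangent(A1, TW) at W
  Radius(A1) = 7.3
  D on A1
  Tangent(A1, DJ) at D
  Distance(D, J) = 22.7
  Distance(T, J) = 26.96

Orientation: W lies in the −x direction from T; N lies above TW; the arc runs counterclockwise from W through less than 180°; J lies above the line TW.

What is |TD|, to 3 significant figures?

24.9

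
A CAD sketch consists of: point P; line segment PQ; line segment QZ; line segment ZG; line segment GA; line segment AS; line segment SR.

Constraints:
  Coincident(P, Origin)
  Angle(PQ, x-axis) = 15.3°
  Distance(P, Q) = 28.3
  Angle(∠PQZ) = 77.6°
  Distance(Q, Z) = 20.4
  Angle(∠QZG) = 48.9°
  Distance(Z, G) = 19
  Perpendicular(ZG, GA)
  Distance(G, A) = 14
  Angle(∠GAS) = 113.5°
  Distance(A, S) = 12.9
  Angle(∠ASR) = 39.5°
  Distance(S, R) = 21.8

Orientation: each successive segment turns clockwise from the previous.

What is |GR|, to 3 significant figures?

1.95

P is at the origin; PQ runs at 15.3° with length 28.3, so Q = (27.3, 7.47). ∠PQZ = 77.6° gives QZ at -87.1° from the x-axis; with |QZ| = 20.4, Z = (28.3, -12.9). ∠QZG = 48.9° gives ZG at 142° from the x-axis; with |ZG| = 19.0, G = (13.4, -1.16). ZG is perpendicular to GA, so GA runs at 51.8°; with |GA| = 14.0, A = (22.1, 9.85). ∠GAS = 113.5° gives AS at -14.7° from the x-axis; with |AS| = 12.9, S = (34.5, 6.57). ∠ASR = 39.5° gives SR at -155° from the x-axis; with |SR| = 21.8, R = (14.7, -2.57). Then |GR| = |R − G| = 1.95.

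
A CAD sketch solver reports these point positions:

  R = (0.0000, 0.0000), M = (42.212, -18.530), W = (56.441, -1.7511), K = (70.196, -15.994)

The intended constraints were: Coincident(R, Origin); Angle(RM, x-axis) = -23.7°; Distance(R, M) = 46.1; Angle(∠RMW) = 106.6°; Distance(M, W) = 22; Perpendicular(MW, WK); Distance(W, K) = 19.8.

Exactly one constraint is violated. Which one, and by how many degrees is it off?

Perpendicular(MW, WK) — off by 5.70°.

R = (0.00, 0.00) ✓; RM at -23.70° ✓; |RM| = 46.10 ✓; ∠RMW = 106.6° ✓; |MW| = 22.00 ✓; ∠(MW, WK) = 95.70° ✗; |WK| = 19.80 ✓.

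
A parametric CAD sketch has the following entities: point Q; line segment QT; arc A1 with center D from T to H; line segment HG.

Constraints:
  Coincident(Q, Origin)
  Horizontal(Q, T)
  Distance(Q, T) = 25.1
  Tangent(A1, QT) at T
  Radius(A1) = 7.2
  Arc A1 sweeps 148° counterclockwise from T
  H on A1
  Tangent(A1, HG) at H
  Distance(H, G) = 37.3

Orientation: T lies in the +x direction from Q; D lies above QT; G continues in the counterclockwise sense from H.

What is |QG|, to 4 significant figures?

33.18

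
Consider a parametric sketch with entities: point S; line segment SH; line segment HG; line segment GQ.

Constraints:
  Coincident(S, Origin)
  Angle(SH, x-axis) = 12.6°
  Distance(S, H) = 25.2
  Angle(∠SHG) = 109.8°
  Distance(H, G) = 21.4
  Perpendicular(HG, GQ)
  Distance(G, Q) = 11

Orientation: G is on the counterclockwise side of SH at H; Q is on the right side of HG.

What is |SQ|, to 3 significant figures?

45.8

S is at the origin; SH runs at 12.6° with length 25.2, so H = 25.2·(cos 12.6°, sin 12.6°) = (24.6, 5.50). ∠SHG = 109.8°, so HG runs at 12.6° + (180° − 109.8°) = 82.8° from the x-axis; with |HG| = 21.4, G = H + 21.4·(cos 82.8°, sin 82.8°) = (27.3, 26.7). HG ⟂ GQ; with |GQ| = 11.0 on the right of HG, Q = G + 11.0·(0.992, -0.125) = (38.2, 25.3). Then |SQ| = |Q − S| = 45.8.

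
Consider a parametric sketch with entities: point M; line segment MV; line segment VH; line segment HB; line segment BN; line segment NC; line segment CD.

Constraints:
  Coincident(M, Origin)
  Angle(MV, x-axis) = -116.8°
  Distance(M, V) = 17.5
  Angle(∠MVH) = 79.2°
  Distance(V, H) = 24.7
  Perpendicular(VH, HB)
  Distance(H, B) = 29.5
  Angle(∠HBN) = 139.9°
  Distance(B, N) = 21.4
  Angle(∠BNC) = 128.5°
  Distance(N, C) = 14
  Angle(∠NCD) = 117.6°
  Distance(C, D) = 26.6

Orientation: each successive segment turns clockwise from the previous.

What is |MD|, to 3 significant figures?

18.5

M is at the origin; MV runs at -116.8° with length 17.5, so V = (-7.89, -15.6). ∠MVH = 79.2° gives VH at 142° from the x-axis; with |VH| = 24.7, H = (-27.5, -0.550). VH ⟂ HB, so HB runs at 52.4°; with |HB| = 29.5, B = (-9.46, 22.8). ∠HBN = 139.9° gives BN at 12.3° from the x-axis; with |BN| = 21.4, N = (11.4, 27.4). ∠BNC = 128.5° gives NC at -39.2° from the x-axis; with |NC| = 14.0, C = (22.3, 18.5). ∠NCD = 117.6° gives CD at -102° from the x-axis; with |CD| = 26.6, D = (16.9, -7.52). Then |MD| = |D − M| = 18.5.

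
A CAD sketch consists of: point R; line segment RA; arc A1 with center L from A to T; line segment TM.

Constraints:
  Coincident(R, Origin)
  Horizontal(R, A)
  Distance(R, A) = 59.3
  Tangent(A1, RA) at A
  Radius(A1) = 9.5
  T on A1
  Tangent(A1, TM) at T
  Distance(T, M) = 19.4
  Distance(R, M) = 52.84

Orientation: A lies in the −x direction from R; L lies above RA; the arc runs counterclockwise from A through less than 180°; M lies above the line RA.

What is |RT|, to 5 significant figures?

50.577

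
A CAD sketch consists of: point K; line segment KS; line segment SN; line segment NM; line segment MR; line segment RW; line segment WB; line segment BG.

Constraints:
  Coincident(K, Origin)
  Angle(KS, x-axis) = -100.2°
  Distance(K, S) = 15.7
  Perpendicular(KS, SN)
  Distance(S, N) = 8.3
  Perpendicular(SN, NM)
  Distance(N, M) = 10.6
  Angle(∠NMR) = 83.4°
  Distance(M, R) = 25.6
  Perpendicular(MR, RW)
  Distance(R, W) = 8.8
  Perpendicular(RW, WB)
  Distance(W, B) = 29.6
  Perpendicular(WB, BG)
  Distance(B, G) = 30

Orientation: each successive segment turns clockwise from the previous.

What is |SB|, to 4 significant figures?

13.49

K is at the origin; KS runs at -100.2° with length 15.7, so S = (-2.780, -15.45). The perpendicularity gives SN at right angles to KS, so SN runs at 169.8°; with |SN| = 8.3, N = (-10.95, -13.98). SN is perpendicular to NM, so NM runs at 79.80°; with |NM| = 10.6, M = (-9.072, -3.550). ∠NMR = 83.4° gives MR at -16.80° from the x-axis; with |MR| = 25.6, R = (15.44, -10.95). MR ⟂ RW, so RW runs at -106.8°; with |RW| = 8.8, W = (12.89, -19.37). RW ⟂ WB, so WB runs at 163.2°; with |WB| = 29.6, B = (-15.44, -10.82). Then |SB| = |B − S| = 13.49.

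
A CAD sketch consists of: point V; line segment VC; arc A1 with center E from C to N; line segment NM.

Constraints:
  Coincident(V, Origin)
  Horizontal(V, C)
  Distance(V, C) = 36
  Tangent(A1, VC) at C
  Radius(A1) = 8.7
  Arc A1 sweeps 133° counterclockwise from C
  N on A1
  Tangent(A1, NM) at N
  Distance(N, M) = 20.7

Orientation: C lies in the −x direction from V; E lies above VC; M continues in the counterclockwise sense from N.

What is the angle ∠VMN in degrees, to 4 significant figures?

12.77°

V is at the origin; VC is horizontal with |VC| = 36.0 and C on the −x side, so C = (-36.00, 0.000). A1 meets VC tangentially, so EC is at right angles to VC, so E = C + (0, 8.7) = (-36.00, 8.700). On A1, C sits at bearing -90° from E; a 133° counterclockwise sweep puts N at bearing 43°, so N = E + 8.7·(cos 43°, sin 43°) = (-29.64, 14.63). A1 meets NM tangentially, so EN is at right angles to NM, so NM runs along (−sin 43°, cos 43°); with |NM| = 20.7, M = (-43.75, 29.77). Then cos ∠VMN = MV·MN / (|MV||MN|), giving 12.77°.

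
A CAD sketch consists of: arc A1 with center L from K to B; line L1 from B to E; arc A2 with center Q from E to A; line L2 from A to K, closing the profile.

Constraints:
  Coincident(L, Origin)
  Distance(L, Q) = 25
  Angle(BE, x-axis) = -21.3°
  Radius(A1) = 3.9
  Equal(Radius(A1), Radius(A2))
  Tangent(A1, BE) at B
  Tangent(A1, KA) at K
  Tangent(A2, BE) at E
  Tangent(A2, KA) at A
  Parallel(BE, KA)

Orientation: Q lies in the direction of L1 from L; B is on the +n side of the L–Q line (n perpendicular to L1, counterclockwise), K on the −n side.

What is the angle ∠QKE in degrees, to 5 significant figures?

8.4612°

The slot axis is L1's direction at -21.3°, so u = (cos -21.3°, sin -21.3°) = (0.93169, -0.36325) and n = (−sin -21.3°, cos -21.3°) = (0.36325, 0.93169). L is at the origin and Q lies 25.0 along u from L, so Q = 25.0·u = (23.292, -9.0813). Tangency of A1 to both parallel lines with radius 3.9 puts B and K at L ± 3.9·n: B = (1.4167, 3.6336), K = (-1.4167, -3.6336). Equal radii place E and A the same way about Q: E = Q + 3.9·n = (24.709, -5.4477), A = Q − 3.9·n = (21.876, -12.715). Then cos ∠QKE = KQ·KE / (|KQ||KE|), giving 8.4612°.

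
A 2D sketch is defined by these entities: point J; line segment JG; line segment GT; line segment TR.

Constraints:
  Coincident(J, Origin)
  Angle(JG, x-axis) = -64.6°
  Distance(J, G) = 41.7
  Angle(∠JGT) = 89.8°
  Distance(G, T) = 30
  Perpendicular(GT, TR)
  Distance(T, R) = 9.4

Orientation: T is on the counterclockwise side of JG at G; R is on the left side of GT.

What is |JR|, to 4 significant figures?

43.98

J is at the origin; JG runs at -64.6° with length 41.7, so G = 41.7·(cos -64.6°, sin -64.6°) = (17.89, -37.67). ∠JGT = 89.8°, so GT runs at -64.6° + (180° − 89.8°) = 25.60° from the x-axis; with |GT| = 30.0, T = G + 30.0·(cos 25.60°, sin 25.60°) = (44.94, -24.71). The perpendicularity gives TR at right angles to GT; with |TR| = 9.4 on the left of GT, R = T + 9.4·(-0.4321, 0.9018) = (40.88, -16.23). Then |JR| = |R − J| = 43.98.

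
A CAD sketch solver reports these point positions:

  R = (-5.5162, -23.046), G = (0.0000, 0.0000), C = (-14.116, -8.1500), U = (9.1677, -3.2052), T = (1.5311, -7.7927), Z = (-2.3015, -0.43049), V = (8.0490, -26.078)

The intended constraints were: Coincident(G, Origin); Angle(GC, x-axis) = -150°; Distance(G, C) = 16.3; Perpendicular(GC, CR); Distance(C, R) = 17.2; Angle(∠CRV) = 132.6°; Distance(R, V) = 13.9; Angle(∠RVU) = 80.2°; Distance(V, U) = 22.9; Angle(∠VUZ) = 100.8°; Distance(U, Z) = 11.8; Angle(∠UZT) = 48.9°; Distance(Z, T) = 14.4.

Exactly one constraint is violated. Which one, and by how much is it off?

Distance(Z, T) = 14.4 — off by 6.10.

G = (0.00, 0.00) ✓; GC at -150.0° ✓; |GC| = 16.30 ✓; ∠(GC, CR) = 90.00° ✓; |CR| = 17.20 ✓; ∠CRV = 132.6° ✓; |RV| = 13.90 ✓; ∠RVU = 80.20° ✓; |VU| = 22.90 ✓; ∠VUZ = 100.8° ✓; |UZ| = 11.80 ✓; ∠UZT = 48.90° ✓; |ZT| = 8.300 ✗.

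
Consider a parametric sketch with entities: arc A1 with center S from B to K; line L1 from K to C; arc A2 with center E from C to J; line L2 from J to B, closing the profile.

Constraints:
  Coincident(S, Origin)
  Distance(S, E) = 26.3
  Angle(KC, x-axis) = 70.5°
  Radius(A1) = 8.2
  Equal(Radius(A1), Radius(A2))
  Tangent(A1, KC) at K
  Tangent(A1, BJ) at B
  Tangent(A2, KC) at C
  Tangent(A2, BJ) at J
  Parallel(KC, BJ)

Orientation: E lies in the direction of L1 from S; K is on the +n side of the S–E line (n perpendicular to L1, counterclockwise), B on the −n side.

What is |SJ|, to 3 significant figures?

27.5

The slot axis is L1's direction at 70.5°, so u = (cos 70.5°, sin 70.5°) = (0.334, 0.943) and n = (−sin 70.5°, cos 70.5°) = (-0.943, 0.334). S is at the origin and E lies 26.3 along u from S, so E = 26.3·u = (8.78, 24.8). Tangency of A1 to both parallel lines with radius 8.2 puts K and B at S ± 8.2·n: K = (-7.73, 2.74), B = (7.73, -2.74). Equal radii place C and J the same way about E: C = E + 8.2·n = (1.05, 27.5), J = E − 8.2·n = (16.5, 22.1). Then |SJ| = |J − S| = 27.5.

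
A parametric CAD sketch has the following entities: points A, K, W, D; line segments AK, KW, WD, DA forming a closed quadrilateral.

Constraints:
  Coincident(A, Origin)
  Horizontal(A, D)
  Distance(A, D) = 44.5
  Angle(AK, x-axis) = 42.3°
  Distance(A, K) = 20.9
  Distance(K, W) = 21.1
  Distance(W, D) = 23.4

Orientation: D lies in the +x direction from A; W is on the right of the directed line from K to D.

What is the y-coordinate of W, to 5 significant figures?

-6.0298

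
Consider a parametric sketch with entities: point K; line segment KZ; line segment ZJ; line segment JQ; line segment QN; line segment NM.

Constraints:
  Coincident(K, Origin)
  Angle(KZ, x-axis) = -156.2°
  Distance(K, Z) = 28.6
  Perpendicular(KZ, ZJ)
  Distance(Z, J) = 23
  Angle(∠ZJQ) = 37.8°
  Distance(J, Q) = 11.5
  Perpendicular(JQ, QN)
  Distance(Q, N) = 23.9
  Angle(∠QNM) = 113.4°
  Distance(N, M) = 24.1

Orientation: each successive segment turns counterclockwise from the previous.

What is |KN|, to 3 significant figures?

40.4

K is at the origin; KZ runs at -156.2° with length 28.6, so Z = (-26.2, -11.5). KZ is perpendicular to ZJ, so ZJ runs at -66.2°; with |ZJ| = 23.0, J = (-16.9, -32.6). ∠ZJQ = 37.8° gives JQ at 76.0° from the x-axis; with |JQ| = 11.5, Q = (-14.1, -21.4). JQ is perpendicular to QN, so QN runs at 166°; with |QN| = 23.9, N = (-37.3, -15.6). Then |KN| = |N − K| = 40.4.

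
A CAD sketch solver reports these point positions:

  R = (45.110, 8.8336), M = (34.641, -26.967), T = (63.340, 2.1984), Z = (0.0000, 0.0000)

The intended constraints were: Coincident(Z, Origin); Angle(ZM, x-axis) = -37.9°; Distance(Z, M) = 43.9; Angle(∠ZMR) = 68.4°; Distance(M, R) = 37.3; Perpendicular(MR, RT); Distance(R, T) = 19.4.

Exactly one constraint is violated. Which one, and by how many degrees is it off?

Perpendicular(MR, RT) — off by 3.70°.

Z = (0.00, 0.00) ✓; ZM at -37.90° ✓; |ZM| = 43.90 ✓; ∠ZMR = 68.40° ✓; |MR| = 37.30 ✓; ∠(MR, RT) = 93.70° ✗; |RT| = 19.40 ✓.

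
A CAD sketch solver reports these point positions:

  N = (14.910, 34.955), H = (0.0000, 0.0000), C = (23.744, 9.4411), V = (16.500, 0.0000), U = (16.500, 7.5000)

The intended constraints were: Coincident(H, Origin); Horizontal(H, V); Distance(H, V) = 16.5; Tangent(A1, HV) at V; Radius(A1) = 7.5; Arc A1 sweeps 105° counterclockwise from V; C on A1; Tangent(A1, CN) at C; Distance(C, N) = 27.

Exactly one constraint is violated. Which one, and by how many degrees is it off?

Tangent(A1, CN) at C — off by 4.10°.

H = (0.00, 0.00) ✓; H.y = 0.00, V.y = 0.00 ✓; |HV| = 16.50 ✓; ∠(UV, VH) = 90.00° ✓; |UV| = 7.500 ✓; bearing(U→C) − bearing(U→V) = 105.0° ✓; |UC| = 7.500 ✓; ∠(UC, CN) = 85.90° ✗; |CN| = 27.00 ✓.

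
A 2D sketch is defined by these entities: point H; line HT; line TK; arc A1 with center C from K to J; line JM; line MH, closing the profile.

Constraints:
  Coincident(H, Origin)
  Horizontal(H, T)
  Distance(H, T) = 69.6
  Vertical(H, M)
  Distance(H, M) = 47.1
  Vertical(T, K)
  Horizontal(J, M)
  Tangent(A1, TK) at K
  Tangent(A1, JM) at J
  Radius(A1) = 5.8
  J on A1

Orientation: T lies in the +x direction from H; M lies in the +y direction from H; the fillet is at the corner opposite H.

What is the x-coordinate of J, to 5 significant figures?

63.800

The virtual corner opposite H is at (69.600, 47.100). Since A1 is tangent to TK there, CK ⟂ TK and tangency of A1 to JM means the radius CJ is perpendicular to JM, with radius 5.8, so the center C sits 5.8 in from both sides at C = (63.800, 41.300). That places the tangent points at K = (69.600, 41.300) on TK and J = (63.800, 47.100) on JM. So J.x = 63.800.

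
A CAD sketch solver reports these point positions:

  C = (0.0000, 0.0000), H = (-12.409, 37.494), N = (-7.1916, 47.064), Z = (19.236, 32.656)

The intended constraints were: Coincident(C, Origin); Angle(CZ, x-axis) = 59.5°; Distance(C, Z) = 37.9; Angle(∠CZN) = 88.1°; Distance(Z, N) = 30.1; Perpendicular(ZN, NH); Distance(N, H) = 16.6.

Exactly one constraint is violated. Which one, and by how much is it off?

Distance(N, H) = 16.6 — off by 5.70.

C = (0.00, 0.00) ✓; CZ at 59.50° ✓; |CZ| = 37.90 ✓; ∠CZN = 88.10° ✓; |ZN| = 30.10 ✓; ∠(ZN, NH) = 90.00° ✓; |NH| = 10.90 ✗.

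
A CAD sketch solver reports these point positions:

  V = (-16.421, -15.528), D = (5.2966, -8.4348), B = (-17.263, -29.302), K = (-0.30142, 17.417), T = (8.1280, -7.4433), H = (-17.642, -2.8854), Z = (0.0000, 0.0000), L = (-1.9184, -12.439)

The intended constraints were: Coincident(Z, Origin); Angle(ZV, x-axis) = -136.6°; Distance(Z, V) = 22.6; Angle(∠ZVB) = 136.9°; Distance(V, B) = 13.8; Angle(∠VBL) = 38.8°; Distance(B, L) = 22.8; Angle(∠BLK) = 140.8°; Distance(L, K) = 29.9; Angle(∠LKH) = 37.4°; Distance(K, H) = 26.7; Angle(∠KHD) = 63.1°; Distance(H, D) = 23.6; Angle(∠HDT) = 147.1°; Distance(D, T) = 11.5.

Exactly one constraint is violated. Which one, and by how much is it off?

Distance(D, T) = 11.5 — off by 8.50.

Z = (0.00, 0.00) ✓; ZV at -136.6° ✓; |ZV| = 22.60 ✓; ∠ZVB = 136.9° ✓; |VB| = 13.80 ✓; ∠VBL = 38.80° ✓; |BL| = 22.80 ✓; ∠BLK = 140.8° ✓; |LK| = 29.90 ✓; ∠LKH = 37.40° ✓; |KH| = 26.70 ✓; ∠KHD = 63.10° ✓; |HD| = 23.60 ✓; ∠HDT = 147.1° ✓; |DT| = 3.000 ✗.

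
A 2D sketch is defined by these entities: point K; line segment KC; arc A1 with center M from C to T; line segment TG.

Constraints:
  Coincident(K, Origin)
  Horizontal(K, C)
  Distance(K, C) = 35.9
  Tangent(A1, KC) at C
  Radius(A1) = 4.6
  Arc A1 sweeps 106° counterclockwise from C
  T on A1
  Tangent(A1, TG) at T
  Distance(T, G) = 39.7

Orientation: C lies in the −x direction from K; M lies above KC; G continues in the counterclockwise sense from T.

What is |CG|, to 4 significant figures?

44.51

K is at the origin; K and C share the same y with |KC| = 35.9 and C on the −x side, so C = (-35.90, 0.000). The tangent condition forces MC to be normal to KC, so M = C + (0, 4.6) = (-35.90, 4.600). On A1, C sits at bearing -90° from M; a 106° counterclockwise sweep puts T at bearing 16°, so T = M + 4.6·(cos 16°, sin 16°) = (-31.48, 5.868). A1 meets TG tangentially, so MT is at right angles to TG, so TG runs along (−sin 16°, cos 16°); with |TG| = 39.7, G = (-42.42, 44.03). Then |CG| = |G − C| = 44.51.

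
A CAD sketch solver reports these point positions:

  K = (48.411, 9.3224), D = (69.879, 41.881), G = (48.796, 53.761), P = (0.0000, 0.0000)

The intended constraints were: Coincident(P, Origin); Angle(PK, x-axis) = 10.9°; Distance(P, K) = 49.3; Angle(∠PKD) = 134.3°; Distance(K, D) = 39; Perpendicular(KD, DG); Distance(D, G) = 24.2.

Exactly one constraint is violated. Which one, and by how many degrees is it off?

Perpendicular(KD, DG) — off by 4.00°.

P = (0.00, 0.00) ✓; PK at 10.90° ✓; |PK| = 49.30 ✓; ∠PKD = 134.3° ✓; |KD| = 39.00 ✓; ∠(KD, DG) = 94.00° ✗; |DG| = 24.20 ✓.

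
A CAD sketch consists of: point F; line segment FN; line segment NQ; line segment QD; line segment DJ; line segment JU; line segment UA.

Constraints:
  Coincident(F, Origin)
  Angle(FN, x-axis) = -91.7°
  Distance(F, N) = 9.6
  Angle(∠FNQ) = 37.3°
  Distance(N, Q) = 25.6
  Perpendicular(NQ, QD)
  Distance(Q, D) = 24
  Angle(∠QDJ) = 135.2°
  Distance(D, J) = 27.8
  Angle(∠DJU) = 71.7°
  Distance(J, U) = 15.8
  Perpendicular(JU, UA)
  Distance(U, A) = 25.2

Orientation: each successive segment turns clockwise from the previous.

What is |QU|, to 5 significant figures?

39.914

F is at the origin; FN runs at -91.7° with length 9.6, so N = (-0.28480, -9.5958). ∠FNQ = 37.3° gives NQ at 125.60° from the x-axis; with |NQ| = 25.6, Q = (-15.187, 11.220). NQ is perpendicular to QD, so QD runs at 35.600°; with |QD| = 24.0, D = (4.3273, 25.191). ∠QDJ = 135.2° gives DJ at -9.2000° from the x-axis; with |DJ| = 27.8, J = (31.770, 20.746). ∠DJU = 71.7° gives JU at -117.50° from the x-axis; with |JU| = 15.8, U = (24.474, 6.7311). Then |QU| = |U − Q| = 39.914.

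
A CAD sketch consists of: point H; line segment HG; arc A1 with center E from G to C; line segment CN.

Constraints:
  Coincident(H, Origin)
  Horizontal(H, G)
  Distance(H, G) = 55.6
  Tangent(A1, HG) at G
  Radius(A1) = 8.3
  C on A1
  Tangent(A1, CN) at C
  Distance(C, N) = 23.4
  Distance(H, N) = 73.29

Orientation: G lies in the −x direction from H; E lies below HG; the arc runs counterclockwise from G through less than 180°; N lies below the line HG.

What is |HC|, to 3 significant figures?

64.3

Checks: H = (0.00, 0.00) ✓; |EC| = 8.300 ✓; ∠(EC, CN) = 90.00° ✓; |CN| = 23.40 ✓; |HN| = 73.29 ✓.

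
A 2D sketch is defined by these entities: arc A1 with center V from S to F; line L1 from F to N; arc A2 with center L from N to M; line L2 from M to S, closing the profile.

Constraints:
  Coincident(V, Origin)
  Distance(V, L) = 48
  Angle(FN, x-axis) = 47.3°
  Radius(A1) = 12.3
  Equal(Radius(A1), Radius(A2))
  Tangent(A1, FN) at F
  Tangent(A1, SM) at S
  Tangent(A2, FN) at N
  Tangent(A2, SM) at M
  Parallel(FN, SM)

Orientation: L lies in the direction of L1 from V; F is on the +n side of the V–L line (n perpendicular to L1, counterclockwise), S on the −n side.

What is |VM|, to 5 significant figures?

49.551

Tangency of A1 to both parallel lines with radius 12.3 puts F and S at V ± 12.3·n: F = (-9.0394, 8.3414), S = (9.0394, -8.3414). Equal radii place N and M the same way about L: N = L + 12.3·n = (23.512, 43.617), M = L − 12.3·n = (41.591, 26.935). Then |VM| = |M − V| = 49.551.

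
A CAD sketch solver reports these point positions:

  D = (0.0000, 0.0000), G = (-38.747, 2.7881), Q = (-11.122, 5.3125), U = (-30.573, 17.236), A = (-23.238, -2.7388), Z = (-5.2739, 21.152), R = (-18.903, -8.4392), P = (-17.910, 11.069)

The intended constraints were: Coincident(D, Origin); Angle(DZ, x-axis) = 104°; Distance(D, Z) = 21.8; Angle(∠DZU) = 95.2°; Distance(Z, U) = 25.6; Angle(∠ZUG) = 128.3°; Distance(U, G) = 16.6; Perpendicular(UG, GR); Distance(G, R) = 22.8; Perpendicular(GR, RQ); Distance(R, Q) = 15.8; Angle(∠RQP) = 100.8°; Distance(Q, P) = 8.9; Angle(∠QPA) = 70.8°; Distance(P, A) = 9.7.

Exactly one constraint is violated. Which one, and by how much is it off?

Distance(P, A) = 9.7 — off by 5.10.

D = (0.00, 0.00) ✓; DZ at 104.0° ✓; |DZ| = 21.80 ✓; ∠DZU = 95.20° ✓; |ZU| = 25.60 ✓; ∠ZUG = 128.3° ✓; |UG| = 16.60 ✓; ∠(UG, GR) = 90.00° ✓; |GR| = 22.80 ✓; ∠(GR, RQ) = 90.00° ✓; |RQ| = 15.80 ✓; ∠RQP = 100.8° ✓; |QP| = 8.900 ✓; ∠QPA = 70.80° ✓; |PA| = 14.80 ✗.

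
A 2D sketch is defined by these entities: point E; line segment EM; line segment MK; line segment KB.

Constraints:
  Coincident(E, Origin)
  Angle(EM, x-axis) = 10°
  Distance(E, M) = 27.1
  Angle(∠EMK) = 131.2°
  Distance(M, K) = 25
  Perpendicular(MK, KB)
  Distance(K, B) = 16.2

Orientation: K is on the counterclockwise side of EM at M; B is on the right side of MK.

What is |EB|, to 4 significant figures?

56.35

E is at the origin; EM runs at 10.0° with length 27.1, so M = 27.1·(cos 10.0°, sin 10.0°) = (26.69, 4.706). ∠EMK = 131.2°, so MK runs at 10.0° + (180° − 131.2°) = 58.80° from the x-axis; with |MK| = 25.0, K = M + 25.0·(cos 58.80°, sin 58.80°) = (39.64, 26.09). MK ⟂ KB; with |KB| = 16.2 on the right of MK, B = K + 16.2·(0.8554, -0.5180) = (53.50, 17.70). Then |EB| = |B − E| = 56.35.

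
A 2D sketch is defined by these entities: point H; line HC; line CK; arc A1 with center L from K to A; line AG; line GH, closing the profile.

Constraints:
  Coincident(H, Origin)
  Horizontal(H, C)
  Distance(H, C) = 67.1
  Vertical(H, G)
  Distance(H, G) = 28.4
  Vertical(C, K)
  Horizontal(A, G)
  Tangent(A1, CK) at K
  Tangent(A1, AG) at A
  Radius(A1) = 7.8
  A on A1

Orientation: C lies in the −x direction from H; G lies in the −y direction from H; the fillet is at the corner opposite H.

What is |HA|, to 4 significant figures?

65.75

H is at the origin; H and C share the same y with |HC| = 67.1 and C on the −x side, so C = (-67.10, 0.000). H and G share the same x with |HG| = 28.4 and G on the −y side, so G = (0.000, -28.40). The virtual corner opposite H is at (-67.10, -28.40). Since A1 is tangent to CK there, LK ⟂ CK and A1 meets AG tangentially, so LA is at right angles to AG, with radius 7.8, so the center L sits 7.8 in from both sides at L = (-59.30, -20.60). That places the tangent points at K = (-67.10, -20.60) on CK and A = (-59.30, -28.40) on AG. Then |HA| = |A − H| = 65.75.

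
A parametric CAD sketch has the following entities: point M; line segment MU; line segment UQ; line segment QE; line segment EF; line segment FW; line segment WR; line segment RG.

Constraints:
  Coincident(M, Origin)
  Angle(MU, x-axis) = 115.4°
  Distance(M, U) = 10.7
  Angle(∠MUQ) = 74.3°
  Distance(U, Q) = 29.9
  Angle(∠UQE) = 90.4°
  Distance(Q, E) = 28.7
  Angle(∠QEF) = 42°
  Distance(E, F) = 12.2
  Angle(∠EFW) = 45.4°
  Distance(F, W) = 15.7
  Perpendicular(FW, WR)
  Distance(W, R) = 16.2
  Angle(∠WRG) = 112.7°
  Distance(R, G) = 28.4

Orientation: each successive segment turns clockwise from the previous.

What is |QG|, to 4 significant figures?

50.38

M is at the origin; MU runs at 115.4° with length 10.7, so U = (-4.590, 9.666). ∠MUQ = 74.3° gives UQ at 9.700° from the x-axis; with |UQ| = 29.9, Q = (24.88, 14.70). ∠UQE = 90.4° gives QE at -79.90° from the x-axis; with |QE| = 28.7, E = (29.92, -13.55). ∠QEF = 42.0° gives EF at 142.1° from the x-axis; with |EF| = 12.2, F = (20.29, -6.057). ∠EFW = 45.4° gives FW at 7.500° from the x-axis; with |FW| = 15.7, W = (35.85, -4.008). The perpendicularity gives WR at right angles to FW, so WR runs at -82.50°; with |WR| = 16.2, R = (37.97, -20.07). ∠WRG = 112.7° gives RG at -149.8° from the x-axis; with |RG| = 28.4, G = (13.42, -34.36). Then |QG| = |G − Q| = 50.38.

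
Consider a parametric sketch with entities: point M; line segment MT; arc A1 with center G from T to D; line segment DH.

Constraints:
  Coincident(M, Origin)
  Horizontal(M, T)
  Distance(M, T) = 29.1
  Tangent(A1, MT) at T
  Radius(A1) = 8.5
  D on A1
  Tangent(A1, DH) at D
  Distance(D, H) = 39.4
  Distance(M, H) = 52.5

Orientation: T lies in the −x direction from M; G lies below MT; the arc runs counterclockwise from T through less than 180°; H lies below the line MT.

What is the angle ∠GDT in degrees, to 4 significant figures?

33.27°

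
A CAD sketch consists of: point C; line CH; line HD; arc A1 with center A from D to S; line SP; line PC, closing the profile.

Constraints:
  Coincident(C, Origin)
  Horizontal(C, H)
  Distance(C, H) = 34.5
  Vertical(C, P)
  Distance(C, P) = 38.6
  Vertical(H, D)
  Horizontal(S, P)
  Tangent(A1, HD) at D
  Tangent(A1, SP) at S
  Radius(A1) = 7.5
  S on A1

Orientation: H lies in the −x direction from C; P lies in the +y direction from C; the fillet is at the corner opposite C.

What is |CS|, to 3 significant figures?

47.1

The virtual corner opposite C is at (-34.5, 38.6). The tangent condition forces AD to be normal to HD and tangency of A1 to SP means the radius AS is perpendicular to SP, with radius 7.5, so the center A sits 7.5 in from both sides at A = (-27.0, 31.1). That places the tangent points at D = (-34.5, 31.1) on HD and S = (-27.0, 38.6) on SP. Then |CS| = |S − C| = 47.1.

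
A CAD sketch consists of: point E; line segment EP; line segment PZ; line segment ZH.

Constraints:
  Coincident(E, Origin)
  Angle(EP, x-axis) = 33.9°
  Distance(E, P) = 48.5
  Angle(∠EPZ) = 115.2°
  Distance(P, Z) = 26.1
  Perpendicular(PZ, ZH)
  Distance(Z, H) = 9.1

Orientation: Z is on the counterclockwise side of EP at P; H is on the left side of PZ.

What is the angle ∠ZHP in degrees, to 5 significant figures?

70.778°

E is at the origin; EP runs at 33.9° with length 48.5, so P = 48.5·(cos 33.9°, sin 33.9°) = (40.256, 27.051). ∠EPZ = 115.2°, so PZ runs at 33.9° + (180° − 115.2°) = 98.700° from the x-axis; with |PZ| = 26.1, Z = P + 26.1·(cos 98.700°, sin 98.700°) = (36.308, 52.850). The perpendicularity gives ZH at right angles to PZ; with |ZH| = 9.1 on the left of PZ, H = Z + 9.1·(-0.98849, -0.15126) = (27.312, 51.474). Then cos ∠ZHP = HZ·HP / (|HZ||HP|), giving 70.778°.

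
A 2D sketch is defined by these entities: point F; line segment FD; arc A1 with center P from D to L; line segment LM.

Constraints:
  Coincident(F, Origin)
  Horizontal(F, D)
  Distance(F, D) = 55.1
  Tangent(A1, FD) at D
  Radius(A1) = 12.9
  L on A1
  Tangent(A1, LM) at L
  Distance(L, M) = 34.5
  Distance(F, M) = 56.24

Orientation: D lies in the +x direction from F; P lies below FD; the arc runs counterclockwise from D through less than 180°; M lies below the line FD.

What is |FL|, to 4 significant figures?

43.69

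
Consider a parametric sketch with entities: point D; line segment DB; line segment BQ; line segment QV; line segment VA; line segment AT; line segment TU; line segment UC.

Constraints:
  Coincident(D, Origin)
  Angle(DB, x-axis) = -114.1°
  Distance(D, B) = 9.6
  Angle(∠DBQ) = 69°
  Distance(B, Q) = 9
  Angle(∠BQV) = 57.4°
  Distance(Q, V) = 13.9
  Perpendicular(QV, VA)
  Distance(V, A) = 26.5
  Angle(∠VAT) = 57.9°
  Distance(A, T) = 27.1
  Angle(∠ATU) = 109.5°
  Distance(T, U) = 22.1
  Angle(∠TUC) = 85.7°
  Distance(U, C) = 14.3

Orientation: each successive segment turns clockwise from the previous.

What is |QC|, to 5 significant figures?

10.837

D is at the origin; DB runs at -114.1° with length 9.6, so B = (-3.9200, -8.7632). ∠DBQ = 69.0° gives BQ at 134.90° from the x-axis; with |BQ| = 9.0, Q = (-10.273, -2.3881). ∠BQV = 57.4° gives QV at 12.300° from the x-axis; with |QV| = 13.9, V = (3.3081, 0.57297). QV ⟂ VA, so VA runs at -77.700°; with |VA| = 26.5, A = (8.9534, -25.319). ∠VAT = 57.9° gives AT at 160.20° from the x-axis; with |AT| = 27.1, T = (-16.544, -16.139). ∠ATU = 109.5° gives TU at 89.700° from the x-axis; with |TU| = 22.1, U = (-16.429, 5.9608). ∠TUC = 85.7° gives UC at -4.6000° from the x-axis; with |UC| = 14.3, C = (-2.1748, 4.8139). Then |QC| = |C − Q| = 10.837.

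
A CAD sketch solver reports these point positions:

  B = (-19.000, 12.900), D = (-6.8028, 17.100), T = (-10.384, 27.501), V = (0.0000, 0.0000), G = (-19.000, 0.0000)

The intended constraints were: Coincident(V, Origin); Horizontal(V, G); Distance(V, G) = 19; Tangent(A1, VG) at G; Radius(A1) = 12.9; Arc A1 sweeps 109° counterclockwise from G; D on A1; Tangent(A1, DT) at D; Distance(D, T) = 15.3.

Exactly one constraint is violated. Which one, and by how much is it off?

Distance(D, T) = 15.3 — off by 4.30.

V = (0.00, 0.00) ✓; V.y = 0.00, G.y = 0.00 ✓; |VG| = 19.00 ✓; ∠(BG, GV) = 90.00° ✓; |BG| = 12.90 ✓; bearing(B→D) − bearing(B→G) = 109.0° ✓; |BD| = 12.90 ✓; ∠(BD, DT) = 90.00° ✓; |DT| = 11.00 ✗.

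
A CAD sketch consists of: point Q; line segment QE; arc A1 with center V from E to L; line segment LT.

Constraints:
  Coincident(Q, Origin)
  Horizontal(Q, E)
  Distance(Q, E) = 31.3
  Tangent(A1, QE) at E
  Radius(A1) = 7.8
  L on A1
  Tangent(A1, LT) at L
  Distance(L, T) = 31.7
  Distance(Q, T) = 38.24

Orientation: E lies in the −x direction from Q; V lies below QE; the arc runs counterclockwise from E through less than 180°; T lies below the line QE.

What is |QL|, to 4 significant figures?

39.11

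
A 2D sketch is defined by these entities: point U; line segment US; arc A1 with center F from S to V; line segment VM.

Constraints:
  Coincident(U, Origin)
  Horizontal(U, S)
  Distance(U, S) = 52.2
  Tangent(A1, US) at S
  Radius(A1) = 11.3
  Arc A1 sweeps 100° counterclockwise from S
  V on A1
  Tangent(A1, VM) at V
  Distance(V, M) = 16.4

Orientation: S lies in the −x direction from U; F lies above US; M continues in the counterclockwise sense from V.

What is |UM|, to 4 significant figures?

52.86

On A1, S sits at bearing -90° from F; a 100° counterclockwise sweep puts V at bearing 10°, so V = F + 11.3·(cos 10°, sin 10°) = (-41.07, 13.26). Tangency of A1 to VM means the radius FV is perpendicular to VM, so VM runs along (−sin 10°, cos 10°); with |VM| = 16.4, M = (-43.92, 29.41). Then |UM| = |M − U| = 52.86.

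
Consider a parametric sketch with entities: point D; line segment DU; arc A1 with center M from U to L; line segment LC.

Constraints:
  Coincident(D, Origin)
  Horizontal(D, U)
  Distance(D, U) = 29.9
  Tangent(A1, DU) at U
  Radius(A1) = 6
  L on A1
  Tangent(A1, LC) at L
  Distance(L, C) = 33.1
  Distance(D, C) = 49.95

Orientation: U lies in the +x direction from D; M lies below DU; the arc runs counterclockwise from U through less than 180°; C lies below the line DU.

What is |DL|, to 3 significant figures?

25.1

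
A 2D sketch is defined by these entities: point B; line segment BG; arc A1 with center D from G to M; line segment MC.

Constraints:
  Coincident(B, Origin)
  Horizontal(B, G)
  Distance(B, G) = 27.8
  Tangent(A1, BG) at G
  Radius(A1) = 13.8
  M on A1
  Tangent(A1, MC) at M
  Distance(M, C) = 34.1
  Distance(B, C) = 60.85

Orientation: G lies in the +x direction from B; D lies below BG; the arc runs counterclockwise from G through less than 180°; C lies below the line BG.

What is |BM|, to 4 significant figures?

26.79

B is at the origin; BG is horizontal with |BG| = 27.8 and G on the +x side, so G = (27.80, 0.000). Since A1 is tangent to BG there, DG ⟂ BG, so D = G + (0, -13.8) = (27.80, -13.80). Since DM ⟂ MC (tangency), |DC| = √(13.8² + 34.1²) = 36.79 regardless of where M sits on A1. So C lies on both circle(B, 60.85) and circle(D, 36.79); the below-BG intersection is C = (34.80, -49.91). M is the foot of the tangent from C: M = (16.23, -21.32).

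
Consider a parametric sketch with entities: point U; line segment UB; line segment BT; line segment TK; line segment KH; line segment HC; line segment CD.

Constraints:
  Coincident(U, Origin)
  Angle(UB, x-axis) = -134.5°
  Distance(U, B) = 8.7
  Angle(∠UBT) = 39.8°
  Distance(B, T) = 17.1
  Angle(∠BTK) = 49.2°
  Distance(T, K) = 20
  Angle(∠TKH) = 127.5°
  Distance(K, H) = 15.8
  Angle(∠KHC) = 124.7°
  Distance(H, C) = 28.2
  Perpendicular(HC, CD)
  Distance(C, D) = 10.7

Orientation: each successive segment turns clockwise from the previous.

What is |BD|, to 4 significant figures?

23.17

U is at the origin; UB runs at -134.5° with length 8.7, so B = (-6.098, -6.205). ∠UBT = 39.8° gives BT at 85.30° from the x-axis; with |BT| = 17.1, T = (-4.697, 10.84). ∠BTK = 49.2° gives TK at -45.50° from the x-axis; with |TK| = 20.0, K = (9.321, -3.428). ∠TKH = 127.5° gives KH at -98.00° from the x-axis; with |KH| = 15.8, H = (7.122, -19.07). ∠KHC = 124.7° gives HC at -153.3° from the x-axis; with |HC| = 28.2, C = (-18.07, -31.74). HC ⟂ CD, so CD runs at 116.7°; with |CD| = 10.7, D = (-22.88, -22.19). Then |BD| = |D − B| = 23.17.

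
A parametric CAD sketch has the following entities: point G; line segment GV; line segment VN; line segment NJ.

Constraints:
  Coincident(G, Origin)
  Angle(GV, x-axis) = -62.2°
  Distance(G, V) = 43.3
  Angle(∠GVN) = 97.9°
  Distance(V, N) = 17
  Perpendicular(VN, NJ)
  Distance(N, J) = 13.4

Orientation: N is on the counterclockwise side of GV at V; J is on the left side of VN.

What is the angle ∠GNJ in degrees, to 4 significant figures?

28.15°

∠GVN = 97.9°, so VN runs at -62.2° + (180° − 97.9°) = 19.90° from the x-axis; with |VN| = 17.0, N = V + 17.0·(cos 19.90°, sin 19.90°) = (36.18, -32.52). VN ⟂ NJ; with |NJ| = 13.4 on the left of VN, J = N + 13.4·(-0.3404, 0.9403) = (31.62, -19.92). Then cos ∠GNJ = NG·NJ / (|NG||NJ|), giving 28.15°.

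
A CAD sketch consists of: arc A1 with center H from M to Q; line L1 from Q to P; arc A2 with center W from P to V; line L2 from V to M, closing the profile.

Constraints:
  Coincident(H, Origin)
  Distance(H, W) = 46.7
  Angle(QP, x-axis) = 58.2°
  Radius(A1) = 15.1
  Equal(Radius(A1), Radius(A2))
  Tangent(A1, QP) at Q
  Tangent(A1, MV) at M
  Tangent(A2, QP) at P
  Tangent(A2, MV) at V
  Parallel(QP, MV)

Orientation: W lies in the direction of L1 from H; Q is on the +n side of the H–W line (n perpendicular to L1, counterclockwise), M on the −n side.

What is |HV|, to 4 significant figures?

49.08

The slot axis is L1's direction at 58.2°, so u = (cos 58.2°, sin 58.2°) = (0.5270, 0.8499) and n = (−sin 58.2°, cos 58.2°) = (-0.8499, 0.5270). H is at the origin and W lies 46.7 along u from H, so W = 46.7·u = (24.61, 39.69). Tangency of A1 to both parallel lines with radius 15.1 puts Q and M at H ± 15.1·n: Q = (-12.83, 7.957), M = (12.83, -7.957). Equal radii place P and V the same way about W: P = W + 15.1·n = (11.78, 47.65), V = W − 15.1·n = (37.44, 31.73). Then |HV| = |V − H| = 49.08.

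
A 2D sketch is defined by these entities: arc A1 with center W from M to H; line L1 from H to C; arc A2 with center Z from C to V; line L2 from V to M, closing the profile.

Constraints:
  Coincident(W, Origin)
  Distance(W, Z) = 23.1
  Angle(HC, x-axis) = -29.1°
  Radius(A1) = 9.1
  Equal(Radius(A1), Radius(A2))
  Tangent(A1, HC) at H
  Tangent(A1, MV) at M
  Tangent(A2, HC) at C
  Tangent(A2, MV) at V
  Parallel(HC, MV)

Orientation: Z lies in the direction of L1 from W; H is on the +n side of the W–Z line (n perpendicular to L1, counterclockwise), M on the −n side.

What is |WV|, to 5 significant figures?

24.828

Tangency of A1 to both parallel lines with radius 9.1 puts H and M at W ± 9.1·n: H = (4.4257, 7.9513), M = (-4.4257, -7.9513). Equal radii place C and V the same way about Z: C = Z + 9.1·n = (24.610, -3.2830), V = Z − 9.1·n = (15.758, -19.186). Then |WV| = |V − W| = 24.828.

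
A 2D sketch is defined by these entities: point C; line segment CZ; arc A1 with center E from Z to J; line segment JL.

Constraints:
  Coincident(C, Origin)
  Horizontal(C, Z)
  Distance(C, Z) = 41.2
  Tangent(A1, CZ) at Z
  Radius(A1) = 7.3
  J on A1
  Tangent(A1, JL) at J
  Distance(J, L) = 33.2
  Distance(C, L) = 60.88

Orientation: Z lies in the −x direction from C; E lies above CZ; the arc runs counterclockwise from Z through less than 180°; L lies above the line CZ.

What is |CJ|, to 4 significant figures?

35.61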